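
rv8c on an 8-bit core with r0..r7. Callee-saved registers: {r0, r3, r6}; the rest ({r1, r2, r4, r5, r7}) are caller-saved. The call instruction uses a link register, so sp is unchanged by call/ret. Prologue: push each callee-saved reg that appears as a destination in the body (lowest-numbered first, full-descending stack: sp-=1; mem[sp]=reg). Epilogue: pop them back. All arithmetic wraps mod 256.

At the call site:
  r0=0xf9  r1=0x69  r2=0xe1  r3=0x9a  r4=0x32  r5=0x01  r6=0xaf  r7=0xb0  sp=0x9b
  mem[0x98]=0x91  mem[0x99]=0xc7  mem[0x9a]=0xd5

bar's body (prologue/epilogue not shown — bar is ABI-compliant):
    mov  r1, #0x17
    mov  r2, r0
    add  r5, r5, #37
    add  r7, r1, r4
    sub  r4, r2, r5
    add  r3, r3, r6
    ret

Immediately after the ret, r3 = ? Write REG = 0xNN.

prologue: push r3 → mem[0x9a]=0x9a, sp=0x9a
body[0] mov  r1, #0x17 → r1=0x17
body[1] mov  r2, r0 → r2=0xf9
body[2] add  r5, r5, #37 → r5=0x26
body[3] add  r7, r1, r4 → r7=0x49
body[4] sub  r4, r2, r5 → r4=0xd3
body[5] add  r3, r3, r6 → r3=0x49
epilogue: pop r3=0x9a, sp=0x9b
r3 is callee-saved → restored

REG = 0x9a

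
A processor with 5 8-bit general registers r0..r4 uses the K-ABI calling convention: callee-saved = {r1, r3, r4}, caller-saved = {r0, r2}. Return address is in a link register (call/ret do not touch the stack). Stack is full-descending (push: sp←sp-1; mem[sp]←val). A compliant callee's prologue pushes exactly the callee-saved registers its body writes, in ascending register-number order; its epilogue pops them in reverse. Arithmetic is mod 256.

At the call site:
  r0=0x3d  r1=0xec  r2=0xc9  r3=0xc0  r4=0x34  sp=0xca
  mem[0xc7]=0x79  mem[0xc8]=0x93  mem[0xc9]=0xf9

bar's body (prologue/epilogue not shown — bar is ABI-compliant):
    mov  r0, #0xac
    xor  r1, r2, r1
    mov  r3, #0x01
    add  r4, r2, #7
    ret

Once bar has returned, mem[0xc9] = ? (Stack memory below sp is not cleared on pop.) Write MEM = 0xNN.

prologue: push r1 -> mem[0xc9]=0xec, sp=0xc9
prologue: push r3 -> mem[0xc8]=0xc0, sp=0xc8
prologue: push r4 -> mem[0xc7]=0x34, sp=0xc7
body[0] mov  r0, #0xac -> r0=0xac
body[1] xor  r1, r2, r1 -> r1=0x25
body[2] mov  r3, #0x01 -> r3=0x01
body[3] add  r4, r2, #7 -> r4=0xd0
epilogue: pop r4=0x34, sp=0xc8
epilogue: pop r3=0xc0, sp=0xc9
epilogue: pop r1=0xec, sp=0xca
prologue pushed ['r1', 'r3', 'r4'] at ['0xc9', '0xc8', '0xc7']

MEM = 0xec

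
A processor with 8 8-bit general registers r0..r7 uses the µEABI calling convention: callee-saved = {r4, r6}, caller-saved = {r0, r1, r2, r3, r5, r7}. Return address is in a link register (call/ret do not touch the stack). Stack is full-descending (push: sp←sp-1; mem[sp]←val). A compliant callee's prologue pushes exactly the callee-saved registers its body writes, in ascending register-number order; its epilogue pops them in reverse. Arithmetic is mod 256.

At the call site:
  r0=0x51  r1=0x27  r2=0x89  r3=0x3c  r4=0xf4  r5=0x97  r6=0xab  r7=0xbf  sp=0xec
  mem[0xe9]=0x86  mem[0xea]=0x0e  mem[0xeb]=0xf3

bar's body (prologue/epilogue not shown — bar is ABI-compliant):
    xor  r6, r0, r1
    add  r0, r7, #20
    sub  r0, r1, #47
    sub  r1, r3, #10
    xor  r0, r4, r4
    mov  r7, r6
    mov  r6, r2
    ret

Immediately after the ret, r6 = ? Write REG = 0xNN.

REG = 0xab

prologue: push r6 → mem[0xeb]=0xab, sp=0xeb
body[0] xor  r6, r0, r1 → r6=0x76
body[1] add  r0, r7, #20 → r0=0xd3
body[2] sub  r0, r1, #47 → r0=0xf8
body[3] sub  r1, r3, #10 → r1=0x32
body[4] xor  r0, r4, r4 → r0=0x00
body[5] mov  r7, r6 → r7=0x76
body[6] mov  r6, r2 → r6=0x89
epilogue: pop r6=0xab, sp=0xec
r6 is callee-saved → restored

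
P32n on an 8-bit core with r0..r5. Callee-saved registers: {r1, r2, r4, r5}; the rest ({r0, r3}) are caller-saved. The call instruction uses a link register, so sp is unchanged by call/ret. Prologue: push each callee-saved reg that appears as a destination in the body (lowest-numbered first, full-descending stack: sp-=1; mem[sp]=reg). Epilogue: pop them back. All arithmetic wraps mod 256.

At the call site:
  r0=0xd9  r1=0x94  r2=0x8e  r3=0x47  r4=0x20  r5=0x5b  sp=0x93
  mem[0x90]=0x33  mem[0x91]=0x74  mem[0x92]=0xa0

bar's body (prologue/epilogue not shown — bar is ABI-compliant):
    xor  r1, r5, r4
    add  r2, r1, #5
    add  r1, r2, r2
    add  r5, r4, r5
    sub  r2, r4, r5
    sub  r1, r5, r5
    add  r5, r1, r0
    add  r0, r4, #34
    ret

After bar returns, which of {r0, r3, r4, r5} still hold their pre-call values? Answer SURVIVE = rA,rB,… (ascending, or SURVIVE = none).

prologue: push r1 -> mem[0x92]=0x94, sp=0x92
prologue: push r2 -> mem[0x91]=0x8e, sp=0x91
prologue: push r5 -> mem[0x90]=0x5b, sp=0x90
body[0] xor  r1, r5, r4 -> r1=0x7b
body[1] add  r2, r1, #5 -> r2=0x80
body[2] add  r1, r2, r2 -> r1=0x00
body[3] add  r5, r4, r5 -> r5=0x7b
body[4] sub  r2, r4, r5 -> r2=0xa5
body[5] sub  r1, r5, r5 -> r1=0x00
body[6] add  r5, r1, r0 -> r5=0xd9
body[7] add  r0, r4, #34 -> r0=0x42
epilogue: pop r5=0x5b, sp=0x91
epilogue: pop r2=0x8e, sp=0x92
epilogue: pop r1=0x94, sp=0x93
r0: caller-saved, written=True
r3: caller-saved, written=False
r4: callee-saved, written=False
r5: callee-saved, written=True

SURVIVE = r3,r4,r5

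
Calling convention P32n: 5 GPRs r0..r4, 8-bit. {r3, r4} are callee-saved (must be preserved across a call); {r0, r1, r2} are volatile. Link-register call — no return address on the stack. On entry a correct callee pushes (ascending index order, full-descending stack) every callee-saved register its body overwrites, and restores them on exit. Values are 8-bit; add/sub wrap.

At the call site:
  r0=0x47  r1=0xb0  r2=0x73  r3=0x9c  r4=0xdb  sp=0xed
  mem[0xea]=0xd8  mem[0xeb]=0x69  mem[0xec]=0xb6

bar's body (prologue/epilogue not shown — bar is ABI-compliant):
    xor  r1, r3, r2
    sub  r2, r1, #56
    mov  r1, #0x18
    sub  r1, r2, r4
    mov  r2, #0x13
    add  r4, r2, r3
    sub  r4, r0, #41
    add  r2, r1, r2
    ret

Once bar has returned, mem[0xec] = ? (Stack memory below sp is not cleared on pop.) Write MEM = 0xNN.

MEM = 0xdb

prologue: push r4 → mem[0xec]=0xdb, sp=0xec
body[0] xor  r1, r3, r2 → r1=0xef
body[1] sub  r2, r1, #56 → r2=0xb7
body[2] mov  r1, #0x18 → r1=0x18
body[3] sub  r1, r2, r4 → r1=0xdc
body[4] mov  r2, #0x13 → r2=0x13
body[5] add  r4, r2, r3 → r4=0xaf
body[6] sub  r4, r0, #41 → r4=0x1e
body[7] add  r2, r1, r2 → r2=0xef
epilogue: pop r4=0xdb, sp=0xed
prologue pushed ['r4'] at ['0xec']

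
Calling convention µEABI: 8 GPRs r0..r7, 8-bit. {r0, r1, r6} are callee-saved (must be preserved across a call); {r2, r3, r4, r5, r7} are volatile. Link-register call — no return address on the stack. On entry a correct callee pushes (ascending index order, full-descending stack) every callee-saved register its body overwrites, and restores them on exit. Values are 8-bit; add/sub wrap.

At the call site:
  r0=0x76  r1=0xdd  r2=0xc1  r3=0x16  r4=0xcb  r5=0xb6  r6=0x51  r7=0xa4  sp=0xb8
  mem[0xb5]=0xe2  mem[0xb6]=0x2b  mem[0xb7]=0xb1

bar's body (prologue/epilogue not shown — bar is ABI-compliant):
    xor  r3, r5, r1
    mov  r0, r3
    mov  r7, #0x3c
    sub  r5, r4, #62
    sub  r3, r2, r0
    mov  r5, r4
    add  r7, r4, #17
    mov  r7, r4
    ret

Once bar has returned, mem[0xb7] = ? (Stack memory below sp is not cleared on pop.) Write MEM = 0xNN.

MEM = 0x76

prologue: push r0 -> mem[0xb7]=0x76, sp=0xb7
body[0] xor  r3, r5, r1 -> r3=0x6b
body[1] mov  r0, r3 -> r0=0x6b
body[2] mov  r7, #0x3c -> r7=0x3c
body[3] sub  r5, r4, #62 -> r5=0x8d
body[4] sub  r3, r2, r0 -> r3=0x56
body[5] mov  r5, r4 -> r5=0xcb
body[6] add  r7, r4, #17 -> r7=0xdc
body[7] mov  r7, r4 -> r7=0xcb
epilogue: pop r0=0x76, sp=0xb8
prologue pushed ['r0'] at ['0xb7']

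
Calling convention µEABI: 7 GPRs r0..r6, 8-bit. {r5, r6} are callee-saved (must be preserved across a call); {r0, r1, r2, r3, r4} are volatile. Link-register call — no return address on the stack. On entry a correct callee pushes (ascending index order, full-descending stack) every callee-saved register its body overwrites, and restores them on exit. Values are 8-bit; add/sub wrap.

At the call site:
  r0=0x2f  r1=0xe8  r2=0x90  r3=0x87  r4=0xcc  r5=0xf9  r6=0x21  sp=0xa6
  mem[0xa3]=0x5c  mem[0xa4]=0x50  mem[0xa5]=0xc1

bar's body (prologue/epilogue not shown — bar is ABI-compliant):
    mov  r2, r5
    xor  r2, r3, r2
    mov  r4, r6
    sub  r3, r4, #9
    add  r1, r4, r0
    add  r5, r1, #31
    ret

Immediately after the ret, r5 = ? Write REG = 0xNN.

REG = 0xf9

prologue: push r5 -> mem[0xa5]=0xf9, sp=0xa5
body[0] mov  r2, r5 -> r2=0xf9
body[1] xor  r2, r3, r2 -> r2=0x7e
body[2] mov  r4, r6 -> r4=0x21
body[3] sub  r3, r4, #9 -> r3=0x18
body[4] add  r1, r4, r0 -> r1=0x50
body[5] add  r5, r1, #31 -> r5=0x6f
epilogue: pop r5=0xf9, sp=0xa6
r5 is callee-saved -> restored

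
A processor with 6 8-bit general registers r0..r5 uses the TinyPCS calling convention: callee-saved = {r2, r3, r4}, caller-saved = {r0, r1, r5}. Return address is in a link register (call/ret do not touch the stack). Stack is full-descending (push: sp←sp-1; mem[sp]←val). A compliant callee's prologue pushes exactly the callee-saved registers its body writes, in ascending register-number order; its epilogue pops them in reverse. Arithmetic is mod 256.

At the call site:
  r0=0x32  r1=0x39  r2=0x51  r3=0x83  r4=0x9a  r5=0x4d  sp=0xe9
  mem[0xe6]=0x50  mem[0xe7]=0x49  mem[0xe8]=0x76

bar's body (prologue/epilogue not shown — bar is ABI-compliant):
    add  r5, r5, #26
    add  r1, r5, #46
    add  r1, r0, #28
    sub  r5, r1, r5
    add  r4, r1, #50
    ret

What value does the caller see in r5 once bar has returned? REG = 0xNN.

REG = 0xe7

prologue: push r4 -> mem[0xe8]=0x9a, sp=0xe8
body[0] add  r5, r5, #26 -> r5=0x67
body[1] add  r1, r5, #46 -> r1=0x95
body[2] add  r1, r0, #28 -> r1=0x4e
body[3] sub  r5, r1, r5 -> r5=0xe7
body[4] add  r4, r1, #50 -> r4=0x80
epilogue: pop r4=0x9a, sp=0xe9
r5 is caller-saved -> body value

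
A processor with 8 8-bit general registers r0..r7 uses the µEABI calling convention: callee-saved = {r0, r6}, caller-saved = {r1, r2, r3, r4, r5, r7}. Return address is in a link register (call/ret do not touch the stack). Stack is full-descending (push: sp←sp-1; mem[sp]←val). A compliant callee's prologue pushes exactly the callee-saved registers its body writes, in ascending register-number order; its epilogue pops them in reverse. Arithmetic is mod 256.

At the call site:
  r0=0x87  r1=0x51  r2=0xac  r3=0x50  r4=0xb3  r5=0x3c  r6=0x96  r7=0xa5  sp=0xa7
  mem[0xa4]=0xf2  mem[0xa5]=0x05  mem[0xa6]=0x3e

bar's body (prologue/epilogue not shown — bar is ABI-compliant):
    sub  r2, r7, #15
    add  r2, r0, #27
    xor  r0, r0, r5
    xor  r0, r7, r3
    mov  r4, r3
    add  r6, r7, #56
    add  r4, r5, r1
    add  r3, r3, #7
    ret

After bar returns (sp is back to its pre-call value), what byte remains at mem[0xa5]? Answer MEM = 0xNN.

prologue: push r0 → mem[0xa6]=0x87, sp=0xa6
prologue: push r6 → mem[0xa5]=0x96, sp=0xa5
body[0] sub  r2, r7, #15 → r2=0x96
body[1] add  r2, r0, #27 → r2=0xa2
body[2] xor  r0, r0, r5 → r0=0xbb
body[3] xor  r0, r7, r3 → r0=0xf5
body[4] mov  r4, r3 → r4=0x50
body[5] add  r6, r7, #56 → r6=0xdd
body[6] add  r4, r5, r1 → r4=0x8d
body[7] add  r3, r3, #7 → r3=0x57
epilogue: pop r6=0x96, sp=0xa6
epilogue: pop r0=0x87, sp=0xa7
prologue pushed ['r0', 'r6'] at ['0xa6', '0xa5']

MEM = 0x96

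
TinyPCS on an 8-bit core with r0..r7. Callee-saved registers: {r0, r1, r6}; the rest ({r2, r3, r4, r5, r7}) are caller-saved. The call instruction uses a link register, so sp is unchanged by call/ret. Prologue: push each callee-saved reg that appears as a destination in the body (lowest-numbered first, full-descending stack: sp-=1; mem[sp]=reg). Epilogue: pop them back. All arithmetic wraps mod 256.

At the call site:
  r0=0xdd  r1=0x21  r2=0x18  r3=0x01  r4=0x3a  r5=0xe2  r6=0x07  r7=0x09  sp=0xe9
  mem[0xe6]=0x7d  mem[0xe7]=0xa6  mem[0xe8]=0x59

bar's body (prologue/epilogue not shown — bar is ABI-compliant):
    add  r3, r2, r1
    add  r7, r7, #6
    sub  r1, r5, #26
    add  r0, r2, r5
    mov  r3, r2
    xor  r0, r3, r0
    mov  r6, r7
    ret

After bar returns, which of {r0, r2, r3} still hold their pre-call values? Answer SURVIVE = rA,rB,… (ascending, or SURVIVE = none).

SURVIVE = r0,r2

prologue: push r0 → mem[0xe8]=0xdd, sp=0xe8
prologue: push r1 → mem[0xe7]=0x21, sp=0xe7
prologue: push r6 → mem[0xe6]=0x07, sp=0xe6
body[0] add  r3, r2, r1 → r3=0x39
body[1] add  r7, r7, #6 → r7=0x0f
body[2] sub  r1, r5, #26 → r1=0xc8
body[3] add  r0, r2, r5 → r0=0xfa
body[4] mov  r3, r2 → r3=0x18
body[5] xor  r0, r3, r0 → r0=0xe2
body[6] mov  r6, r7 → r6=0x0f
epilogue: pop r6=0x07, sp=0xe7
epilogue: pop r1=0x21, sp=0xe8
epilogue: pop r0=0xdd, sp=0xe9
r0: callee-saved, written=True
r2: caller-saved, written=False
r3: caller-saved, written=True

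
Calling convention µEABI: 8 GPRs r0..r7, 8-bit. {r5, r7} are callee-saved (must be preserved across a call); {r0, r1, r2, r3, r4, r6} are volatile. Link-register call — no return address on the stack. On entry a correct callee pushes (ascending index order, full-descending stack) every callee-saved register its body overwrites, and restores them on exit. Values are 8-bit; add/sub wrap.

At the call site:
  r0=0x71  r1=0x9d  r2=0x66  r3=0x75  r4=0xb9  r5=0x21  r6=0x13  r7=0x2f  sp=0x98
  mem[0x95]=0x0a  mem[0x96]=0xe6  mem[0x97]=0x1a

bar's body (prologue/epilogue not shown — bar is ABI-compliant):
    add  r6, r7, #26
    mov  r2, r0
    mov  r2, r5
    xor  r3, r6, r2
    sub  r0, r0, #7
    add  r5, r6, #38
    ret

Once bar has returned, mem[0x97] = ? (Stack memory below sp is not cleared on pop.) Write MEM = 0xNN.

MEM = 0x21

prologue: push r5 → mem[0x97]=0x21, sp=0x97
body[0] add  r6, r7, #26 → r6=0x49
body[1] mov  r2, r0 → r2=0x71
body[2] mov  r2, r5 → r2=0x21
body[3] xor  r3, r6, r2 → r3=0x68
body[4] sub  r0, r0, #7 → r0=0x6a
body[5] add  r5, r6, #38 → r5=0x6f
epilogue: pop r5=0x21, sp=0x98
prologue pushed ['r5'] at ['0x97']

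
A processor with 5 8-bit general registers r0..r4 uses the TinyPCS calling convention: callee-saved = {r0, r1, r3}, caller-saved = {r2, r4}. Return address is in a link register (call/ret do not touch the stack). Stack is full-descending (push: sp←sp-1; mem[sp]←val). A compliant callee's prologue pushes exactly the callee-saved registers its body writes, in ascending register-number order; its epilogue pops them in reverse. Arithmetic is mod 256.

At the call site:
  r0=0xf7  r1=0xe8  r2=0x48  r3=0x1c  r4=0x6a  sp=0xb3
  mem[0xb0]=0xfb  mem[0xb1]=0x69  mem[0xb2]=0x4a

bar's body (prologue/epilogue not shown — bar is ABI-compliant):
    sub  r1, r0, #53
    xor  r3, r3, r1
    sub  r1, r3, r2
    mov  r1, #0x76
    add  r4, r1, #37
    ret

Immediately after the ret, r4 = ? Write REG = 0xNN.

REG = 0x9b

prologue: push r1 -> mem[0xb2]=0xe8, sp=0xb2
prologue: push r3 -> mem[0xb1]=0x1c, sp=0xb1
body[0] sub  r1, r0, #53 -> r1=0xc2
body[1] xor  r3, r3, r1 -> r3=0xde
body[2] sub  r1, r3, r2 -> r1=0x96
body[3] mov  r1, #0x76 -> r1=0x76
body[4] add  r4, r1, #37 -> r4=0x9b
epilogue: pop r3=0x1c, sp=0xb2
epilogue: pop r1=0xe8, sp=0xb3
r4 is caller-saved -> body value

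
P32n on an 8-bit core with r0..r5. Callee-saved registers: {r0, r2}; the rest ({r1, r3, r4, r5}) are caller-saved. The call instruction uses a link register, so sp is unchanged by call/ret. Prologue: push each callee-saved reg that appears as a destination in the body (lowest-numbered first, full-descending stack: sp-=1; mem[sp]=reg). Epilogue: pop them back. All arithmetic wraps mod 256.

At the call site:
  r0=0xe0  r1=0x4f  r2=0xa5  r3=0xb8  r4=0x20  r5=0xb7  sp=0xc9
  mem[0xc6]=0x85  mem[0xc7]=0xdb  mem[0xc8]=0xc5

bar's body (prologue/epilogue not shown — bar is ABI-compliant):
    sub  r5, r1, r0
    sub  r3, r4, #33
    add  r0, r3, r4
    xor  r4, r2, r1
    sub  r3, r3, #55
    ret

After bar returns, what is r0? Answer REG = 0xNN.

REG = 0xe0

prologue: push r0 → mem[0xc8]=0xe0, sp=0xc8
body[0] sub  r5, r1, r0 → r5=0x6f
body[1] sub  r3, r4, #33 → r3=0xff
body[2] add  r0, r3, r4 → r0=0x1f
body[3] xor  r4, r2, r1 → r4=0xea
body[4] sub  r3, r3, #55 → r3=0xc8
epilogue: pop r0=0xe0, sp=0xc9
r0 is callee-saved → restored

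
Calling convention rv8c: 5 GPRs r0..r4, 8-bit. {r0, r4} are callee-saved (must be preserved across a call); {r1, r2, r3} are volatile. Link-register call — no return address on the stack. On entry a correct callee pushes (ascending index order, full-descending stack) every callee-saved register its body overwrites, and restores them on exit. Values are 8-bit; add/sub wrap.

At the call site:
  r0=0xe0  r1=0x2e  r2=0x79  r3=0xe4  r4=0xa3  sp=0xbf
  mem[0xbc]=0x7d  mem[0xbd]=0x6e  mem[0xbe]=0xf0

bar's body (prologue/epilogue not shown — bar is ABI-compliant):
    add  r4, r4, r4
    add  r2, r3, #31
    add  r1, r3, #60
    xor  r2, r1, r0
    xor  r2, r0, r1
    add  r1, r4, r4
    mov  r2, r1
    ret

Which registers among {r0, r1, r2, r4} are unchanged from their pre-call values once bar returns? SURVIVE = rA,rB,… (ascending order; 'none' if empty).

prologue: push r4 -> mem[0xbe]=0xa3, sp=0xbe
body[0] add  r4, r4, r4 -> r4=0x46
body[1] add  r2, r3, #31 -> r2=0x03
body[2] add  r1, r3, #60 -> r1=0x20
body[3] xor  r2, r1, r0 -> r2=0xc0
body[4] xor  r2, r0, r1 -> r2=0xc0
body[5] add  r1, r4, r4 -> r1=0x8c
body[6] mov  r2, r1 -> r2=0x8c
epilogue: pop r4=0xa3, sp=0xbf
r0: callee-saved, written=False
r1: caller-saved, written=True
r2: caller-saved, written=True
r4: callee-saved, written=True

SURVIVE = r0,r4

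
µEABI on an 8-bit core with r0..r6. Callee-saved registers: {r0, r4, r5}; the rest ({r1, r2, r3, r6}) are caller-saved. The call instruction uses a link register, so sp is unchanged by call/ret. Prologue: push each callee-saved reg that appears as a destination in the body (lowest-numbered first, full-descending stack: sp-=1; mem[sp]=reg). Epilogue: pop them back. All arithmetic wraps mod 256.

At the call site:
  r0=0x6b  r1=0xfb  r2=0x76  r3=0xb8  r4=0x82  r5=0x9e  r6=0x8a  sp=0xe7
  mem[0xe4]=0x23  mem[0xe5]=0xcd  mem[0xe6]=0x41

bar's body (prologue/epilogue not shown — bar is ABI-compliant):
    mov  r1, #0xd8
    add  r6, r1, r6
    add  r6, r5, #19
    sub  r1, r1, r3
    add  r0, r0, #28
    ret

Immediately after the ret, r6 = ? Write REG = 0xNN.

prologue: push r0 -> mem[0xe6]=0x6b, sp=0xe6
body[0] mov  r1, #0xd8 -> r1=0xd8
body[1] add  r6, r1, r6 -> r6=0x62
body[2] add  r6, r5, #19 -> r6=0xb1
body[3] sub  r1, r1, r3 -> r1=0x20
body[4] add  r0, r0, #28 -> r0=0x87
epilogue: pop r0=0x6b, sp=0xe7
r6 is caller-saved -> body value

REG = 0xb1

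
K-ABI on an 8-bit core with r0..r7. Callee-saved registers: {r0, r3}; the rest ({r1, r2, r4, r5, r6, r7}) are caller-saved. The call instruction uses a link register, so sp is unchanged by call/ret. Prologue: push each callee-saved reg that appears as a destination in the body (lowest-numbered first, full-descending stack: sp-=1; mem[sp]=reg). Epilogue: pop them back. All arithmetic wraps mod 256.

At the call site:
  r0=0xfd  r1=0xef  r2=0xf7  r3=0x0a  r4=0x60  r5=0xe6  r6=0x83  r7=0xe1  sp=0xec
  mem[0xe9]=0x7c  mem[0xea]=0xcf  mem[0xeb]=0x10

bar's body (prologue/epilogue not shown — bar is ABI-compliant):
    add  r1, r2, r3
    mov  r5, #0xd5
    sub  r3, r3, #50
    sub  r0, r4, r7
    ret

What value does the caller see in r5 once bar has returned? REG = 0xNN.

prologue: push r0 → mem[0xeb]=0xfd, sp=0xeb
prologue: push r3 → mem[0xea]=0x0a, sp=0xea
body[0] add  r1, r2, r3 → r1=0x01
body[1] mov  r5, #0xd5 → r5=0xd5
body[2] sub  r3, r3, #50 → r3=0xd8
body[3] sub  r0, r4, r7 → r0=0x7f
epilogue: pop r3=0x0a, sp=0xeb
epilogue: pop r0=0xfd, sp=0xec
r5 is caller-saved → body value

REG = 0xd5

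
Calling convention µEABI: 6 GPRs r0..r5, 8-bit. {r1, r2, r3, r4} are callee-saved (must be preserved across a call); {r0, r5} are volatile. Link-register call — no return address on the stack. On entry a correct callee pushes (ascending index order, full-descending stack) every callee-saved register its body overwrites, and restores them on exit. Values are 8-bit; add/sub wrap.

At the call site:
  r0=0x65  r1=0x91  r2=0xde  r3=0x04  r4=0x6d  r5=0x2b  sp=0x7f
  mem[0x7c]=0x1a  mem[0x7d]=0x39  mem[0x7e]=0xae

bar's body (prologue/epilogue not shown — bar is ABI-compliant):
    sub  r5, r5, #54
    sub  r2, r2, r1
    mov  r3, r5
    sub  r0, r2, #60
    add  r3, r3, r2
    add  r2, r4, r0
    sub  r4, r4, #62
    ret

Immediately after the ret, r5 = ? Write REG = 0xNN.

prologue: push r2 -> mem[0x7e]=0xde, sp=0x7e
prologue: push r3 -> mem[0x7d]=0x04, sp=0x7d
prologue: push r4 -> mem[0x7c]=0x6d, sp=0x7c
body[0] sub  r5, r5, #54 -> r5=0xf5
body[1] sub  r2, r2, r1 -> r2=0x4d
body[2] mov  r3, r5 -> r3=0xf5
body[3] sub  r0, r2, #60 -> r0=0x11
body[4] add  r3, r3, r2 -> r3=0x42
body[5] add  r2, r4, r0 -> r2=0x7e
body[6] sub  r4, r4, #62 -> r4=0x2f
epilogue: pop r4=0x6d, sp=0x7d
epilogue: pop r3=0x04, sp=0x7e
epilogue: pop r2=0xde, sp=0x7f
r5 is caller-saved -> body value

REG = 0xf5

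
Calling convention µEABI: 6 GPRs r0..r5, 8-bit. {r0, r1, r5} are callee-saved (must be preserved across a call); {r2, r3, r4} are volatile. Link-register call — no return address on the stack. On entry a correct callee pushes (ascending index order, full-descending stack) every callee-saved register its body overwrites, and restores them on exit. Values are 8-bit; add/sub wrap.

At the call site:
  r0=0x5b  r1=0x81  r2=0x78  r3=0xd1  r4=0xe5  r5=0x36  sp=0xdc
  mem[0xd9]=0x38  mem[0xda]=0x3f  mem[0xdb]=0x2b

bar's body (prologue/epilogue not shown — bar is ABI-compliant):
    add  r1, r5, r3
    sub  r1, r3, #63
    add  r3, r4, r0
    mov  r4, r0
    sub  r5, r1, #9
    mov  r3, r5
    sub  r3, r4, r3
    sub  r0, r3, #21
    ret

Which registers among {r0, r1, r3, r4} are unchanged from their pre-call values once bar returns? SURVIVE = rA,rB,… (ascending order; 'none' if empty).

SURVIVE = r0,r1

prologue: push r0 -> mem[0xdb]=0x5b, sp=0xdb
prologue: push r1 -> mem[0xda]=0x81, sp=0xda
prologue: push r5 -> mem[0xd9]=0x36, sp=0xd9
body[0] add  r1, r5, r3 -> r1=0x07
body[1] sub  r1, r3, #63 -> r1=0x92
body[2] add  r3, r4, r0 -> r3=0x40
body[3] mov  r4, r0 -> r4=0x5b
body[4] sub  r5, r1, #9 -> r5=0x89
body[5] mov  r3, r5 -> r3=0x89
body[6] sub  r3, r4, r3 -> r3=0xd2
body[7] sub  r0, r3, #21 -> r0=0xbd
epilogue: pop r5=0x36, sp=0xda
epilogue: pop r1=0x81, sp=0xdb
epilogue: pop r0=0x5b, sp=0xdc
r0: callee-saved, written=True
r1: callee-saved, written=True
r3: caller-saved, written=True
r4: caller-saved, written=True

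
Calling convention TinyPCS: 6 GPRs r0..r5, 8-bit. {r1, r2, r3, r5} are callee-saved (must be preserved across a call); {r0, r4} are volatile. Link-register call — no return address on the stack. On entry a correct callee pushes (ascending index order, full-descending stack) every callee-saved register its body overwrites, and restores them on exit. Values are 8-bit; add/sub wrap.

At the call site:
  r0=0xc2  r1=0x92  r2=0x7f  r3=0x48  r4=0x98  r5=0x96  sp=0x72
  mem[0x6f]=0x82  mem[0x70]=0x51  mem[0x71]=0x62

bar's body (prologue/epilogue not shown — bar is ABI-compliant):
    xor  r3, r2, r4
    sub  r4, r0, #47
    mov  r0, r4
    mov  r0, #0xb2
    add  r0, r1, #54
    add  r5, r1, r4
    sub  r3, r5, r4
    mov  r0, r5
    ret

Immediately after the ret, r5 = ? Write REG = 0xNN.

REG = 0x96

prologue: push r3 -> mem[0x71]=0x48, sp=0x71
prologue: push r5 -> mem[0x70]=0x96, sp=0x70
body[0] xor  r3, r2, r4 -> r3=0xe7
body[1] sub  r4, r0, #47 -> r4=0x93
body[2] mov  r0, r4 -> r0=0x93
body[3] mov  r0, #0xb2 -> r0=0xb2
body[4] add  r0, r1, #54 -> r0=0xc8
body[5] add  r5, r1, r4 -> r5=0x25
body[6] sub  r3, r5, r4 -> r3=0x92
body[7] mov  r0, r5 -> r0=0x25
epilogue: pop r5=0x96, sp=0x71
epilogue: pop r3=0x48, sp=0x72
r5 is callee-saved -> restored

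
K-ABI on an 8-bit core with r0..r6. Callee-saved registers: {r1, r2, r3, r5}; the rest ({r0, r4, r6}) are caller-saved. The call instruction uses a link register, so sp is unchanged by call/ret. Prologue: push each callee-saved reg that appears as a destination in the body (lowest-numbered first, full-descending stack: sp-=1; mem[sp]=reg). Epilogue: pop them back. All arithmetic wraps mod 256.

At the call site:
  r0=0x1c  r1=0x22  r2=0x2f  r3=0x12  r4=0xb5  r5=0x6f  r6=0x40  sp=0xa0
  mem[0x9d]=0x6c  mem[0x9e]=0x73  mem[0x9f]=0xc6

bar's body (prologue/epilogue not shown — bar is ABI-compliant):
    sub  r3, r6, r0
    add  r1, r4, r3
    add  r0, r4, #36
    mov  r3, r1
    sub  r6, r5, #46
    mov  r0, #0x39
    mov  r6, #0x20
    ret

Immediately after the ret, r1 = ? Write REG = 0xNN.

prologue: push r1 -> mem[0x9f]=0x22, sp=0x9f
prologue: push r3 -> mem[0x9e]=0x12, sp=0x9e
body[0] sub  r3, r6, r0 -> r3=0x24
body[1] add  r1, r4, r3 -> r1=0xd9
body[2] add  r0, r4, #36 -> r0=0xd9
body[3] mov  r3, r1 -> r3=0xd9
body[4] sub  r6, r5, #46 -> r6=0x41
body[5] mov  r0, #0x39 -> r0=0x39
body[6] mov  r6, #0x20 -> r6=0x20
epilogue: pop r3=0x12, sp=0x9f
epilogue: pop r1=0x22, sp=0xa0
r1 is callee-saved -> restored

REG = 0x22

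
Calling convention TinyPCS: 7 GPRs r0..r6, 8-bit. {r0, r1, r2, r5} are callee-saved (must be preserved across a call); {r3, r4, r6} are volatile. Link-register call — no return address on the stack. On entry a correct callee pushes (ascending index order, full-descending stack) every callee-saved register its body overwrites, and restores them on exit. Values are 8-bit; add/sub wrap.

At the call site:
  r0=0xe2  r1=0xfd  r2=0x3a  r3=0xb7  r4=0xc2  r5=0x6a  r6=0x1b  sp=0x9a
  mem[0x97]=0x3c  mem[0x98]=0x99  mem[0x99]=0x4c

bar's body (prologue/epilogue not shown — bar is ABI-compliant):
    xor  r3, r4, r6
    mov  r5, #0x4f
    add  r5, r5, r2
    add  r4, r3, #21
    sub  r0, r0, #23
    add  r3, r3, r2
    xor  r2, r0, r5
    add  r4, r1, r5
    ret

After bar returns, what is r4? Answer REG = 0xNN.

REG = 0x86

prologue: push r0 -> mem[0x99]=0xe2, sp=0x99
prologue: push r2 -> mem[0x98]=0x3a, sp=0x98
prologue: push r5 -> mem[0x97]=0x6a, sp=0x97
body[0] xor  r3, r4, r6 -> r3=0xd9
body[1] mov  r5, #0x4f -> r5=0x4f
body[2] add  r5, r5, r2 -> r5=0x89
body[3] add  r4, r3, #21 -> r4=0xee
body[4] sub  r0, r0, #23 -> r0=0xcb
body[5] add  r3, r3, r2 -> r3=0x13
body[6] xor  r2, r0, r5 -> r2=0x42
body[7] add  r4, r1, r5 -> r4=0x86
epilogue: pop r5=0x6a, sp=0x98
epilogue: pop r2=0x3a, sp=0x99
epilogue: pop r0=0xe2, sp=0x9a
r4 is caller-saved -> body value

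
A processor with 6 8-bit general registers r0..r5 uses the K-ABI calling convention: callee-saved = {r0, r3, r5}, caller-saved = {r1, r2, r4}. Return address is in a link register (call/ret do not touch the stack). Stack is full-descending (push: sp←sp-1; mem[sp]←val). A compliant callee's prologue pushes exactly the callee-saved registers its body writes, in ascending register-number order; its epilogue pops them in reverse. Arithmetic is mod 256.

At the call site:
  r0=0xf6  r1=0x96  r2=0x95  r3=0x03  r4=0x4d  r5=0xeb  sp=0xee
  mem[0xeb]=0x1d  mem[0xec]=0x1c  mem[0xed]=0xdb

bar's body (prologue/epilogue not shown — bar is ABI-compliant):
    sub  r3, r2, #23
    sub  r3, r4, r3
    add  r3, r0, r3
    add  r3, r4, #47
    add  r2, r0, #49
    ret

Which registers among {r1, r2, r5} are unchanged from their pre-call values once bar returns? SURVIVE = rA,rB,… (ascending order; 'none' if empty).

SURVIVE = r1,r5

prologue: push r3 → mem[0xed]=0x03, sp=0xed
body[0] sub  r3, r2, #23 → r3=0x7e
body[1] sub  r3, r4, r3 → r3=0xcf
body[2] add  r3, r0, r3 → r3=0xc5
body[3] add  r3, r4, #47 → r3=0x7c
body[4] add  r2, r0, #49 → r2=0x27
epilogue: pop r3=0x03, sp=0xee
r1: caller-saved, written=False
r2: caller-saved, written=True
r5: callee-saved, written=False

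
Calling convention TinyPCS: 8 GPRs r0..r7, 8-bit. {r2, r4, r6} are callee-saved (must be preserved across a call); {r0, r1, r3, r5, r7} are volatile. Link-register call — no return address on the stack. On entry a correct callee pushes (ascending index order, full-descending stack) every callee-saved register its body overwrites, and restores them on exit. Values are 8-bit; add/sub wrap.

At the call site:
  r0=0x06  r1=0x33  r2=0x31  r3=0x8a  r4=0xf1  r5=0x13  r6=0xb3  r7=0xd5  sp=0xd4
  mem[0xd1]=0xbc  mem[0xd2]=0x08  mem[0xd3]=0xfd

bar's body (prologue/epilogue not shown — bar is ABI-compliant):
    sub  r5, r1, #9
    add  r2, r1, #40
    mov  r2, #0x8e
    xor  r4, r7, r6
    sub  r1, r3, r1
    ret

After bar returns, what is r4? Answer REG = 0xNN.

prologue: push r2 -> mem[0xd3]=0x31, sp=0xd3
prologue: push r4 -> mem[0xd2]=0xf1, sp=0xd2
body[0] sub  r5, r1, #9 -> r5=0x2a
body[1] add  r2, r1, #40 -> r2=0x5b
body[2] mov  r2, #0x8e -> r2=0x8e
body[3] xor  r4, r7, r6 -> r4=0x66
body[4] sub  r1, r3, r1 -> r1=0x57
epilogue: pop r4=0xf1, sp=0xd3
epilogue: pop r2=0x31, sp=0xd4
r4 is callee-saved -> restored

REG = 0xf1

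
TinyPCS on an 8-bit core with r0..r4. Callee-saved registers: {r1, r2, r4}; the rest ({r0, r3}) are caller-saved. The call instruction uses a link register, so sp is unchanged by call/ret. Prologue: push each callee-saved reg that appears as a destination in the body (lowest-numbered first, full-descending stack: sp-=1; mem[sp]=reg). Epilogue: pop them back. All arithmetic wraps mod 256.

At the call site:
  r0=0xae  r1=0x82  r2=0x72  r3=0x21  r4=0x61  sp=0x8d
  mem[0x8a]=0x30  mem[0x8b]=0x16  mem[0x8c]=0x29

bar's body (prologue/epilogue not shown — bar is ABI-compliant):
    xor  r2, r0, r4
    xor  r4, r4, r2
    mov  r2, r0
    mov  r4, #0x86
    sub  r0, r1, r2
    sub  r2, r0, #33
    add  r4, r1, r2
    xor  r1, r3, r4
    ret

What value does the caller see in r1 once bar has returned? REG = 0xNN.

REG = 0x82

prologue: push r1 → mem[0x8c]=0x82, sp=0x8c
prologue: push r2 → mem[0x8b]=0x72, sp=0x8b
prologue: push r4 → mem[0x8a]=0x61, sp=0x8a
body[0] xor  r2, r0, r4 → r2=0xcf
body[1] xor  r4, r4, r2 → r4=0xae
body[2] mov  r2, r0 → r2=0xae
body[3] mov  r4, #0x86 → r4=0x86
body[4] sub  r0, r1, r2 → r0=0xd4
body[5] sub  r2, r0, #33 → r2=0xb3
body[6] add  r4, r1, r2 → r4=0x35
body[7] xor  r1, r3, r4 → r1=0x14
epilogue: pop r4=0x61, sp=0x8b
epilogue: pop r2=0x72, sp=0x8c
epilogue: pop r1=0x82, sp=0x8d
r1 is callee-saved → restored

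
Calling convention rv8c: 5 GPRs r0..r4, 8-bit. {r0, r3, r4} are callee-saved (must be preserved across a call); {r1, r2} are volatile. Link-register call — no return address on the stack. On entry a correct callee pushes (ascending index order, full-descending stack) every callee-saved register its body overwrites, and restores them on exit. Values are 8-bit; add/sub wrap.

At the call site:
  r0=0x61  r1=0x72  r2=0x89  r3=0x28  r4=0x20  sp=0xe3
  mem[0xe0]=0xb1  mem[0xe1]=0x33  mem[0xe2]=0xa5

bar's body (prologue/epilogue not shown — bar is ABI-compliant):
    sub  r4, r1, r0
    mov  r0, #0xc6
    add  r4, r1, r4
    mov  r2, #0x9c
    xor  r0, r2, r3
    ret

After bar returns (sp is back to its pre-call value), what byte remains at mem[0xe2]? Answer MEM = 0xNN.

prologue: push r0 → mem[0xe2]=0x61, sp=0xe2
prologue: push r4 → mem[0xe1]=0x20, sp=0xe1
body[0] sub  r4, r1, r0 → r4=0x11
body[1] mov  r0, #0xc6 → r0=0xc6
body[2] add  r4, r1, r4 → r4=0x83
body[3] mov  r2, #0x9c → r2=0x9c
body[4] xor  r0, r2, r3 → r0=0xb4
epilogue: pop r4=0x20, sp=0xe2
epilogue: pop r0=0x61, sp=0xe3
prologue pushed ['r0', 'r4'] at ['0xe2', '0xe1']

MEM = 0x61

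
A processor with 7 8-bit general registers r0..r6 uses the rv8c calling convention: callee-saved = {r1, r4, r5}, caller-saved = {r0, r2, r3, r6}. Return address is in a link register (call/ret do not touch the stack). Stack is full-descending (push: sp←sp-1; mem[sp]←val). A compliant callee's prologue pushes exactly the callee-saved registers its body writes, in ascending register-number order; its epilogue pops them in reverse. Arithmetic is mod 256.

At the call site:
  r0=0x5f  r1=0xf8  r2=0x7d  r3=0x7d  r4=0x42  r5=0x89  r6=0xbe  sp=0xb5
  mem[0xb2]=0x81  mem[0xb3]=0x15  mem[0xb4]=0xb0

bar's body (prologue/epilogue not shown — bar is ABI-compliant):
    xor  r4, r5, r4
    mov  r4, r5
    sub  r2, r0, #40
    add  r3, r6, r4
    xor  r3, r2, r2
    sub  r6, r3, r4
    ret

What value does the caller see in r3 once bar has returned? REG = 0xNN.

REG = 0x00

prologue: push r4 -> mem[0xb4]=0x42, sp=0xb4
body[0] xor  r4, r5, r4 -> r4=0xcb
body[1] mov  r4, r5 -> r4=0x89
body[2] sub  r2, r0, #40 -> r2=0x37
body[3] add  r3, r6, r4 -> r3=0x47
body[4] xor  r3, r2, r2 -> r3=0x00
body[5] sub  r6, r3, r4 -> r6=0x77
epilogue: pop r4=0x42, sp=0xb5
r3 is caller-saved -> body value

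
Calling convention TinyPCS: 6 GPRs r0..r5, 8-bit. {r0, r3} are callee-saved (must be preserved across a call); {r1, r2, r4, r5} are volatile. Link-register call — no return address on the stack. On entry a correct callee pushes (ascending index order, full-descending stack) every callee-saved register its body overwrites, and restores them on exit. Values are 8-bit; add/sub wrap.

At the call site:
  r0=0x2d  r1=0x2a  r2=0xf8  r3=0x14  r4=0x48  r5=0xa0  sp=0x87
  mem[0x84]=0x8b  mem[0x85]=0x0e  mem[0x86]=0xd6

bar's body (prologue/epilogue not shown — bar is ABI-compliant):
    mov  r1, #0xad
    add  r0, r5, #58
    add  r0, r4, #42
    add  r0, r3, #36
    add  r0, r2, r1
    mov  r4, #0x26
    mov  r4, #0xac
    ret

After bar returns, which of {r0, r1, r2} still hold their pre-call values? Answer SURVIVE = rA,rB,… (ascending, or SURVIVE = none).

SURVIVE = r0,r2

prologue: push r0 → mem[0x86]=0x2d, sp=0x86
body[0] mov  r1, #0xad → r1=0xad
body[1] add  r0, r5, #58 → r0=0xda
body[2] add  r0, r4, #42 → r0=0x72
body[3] add  r0, r3, #36 → r0=0x38
body[4] add  r0, r2, r1 → r0=0xa5
body[5] mov  r4, #0x26 → r4=0x26
body[6] mov  r4, #0xac → r4=0xac
epilogue: pop r0=0x2d, sp=0x87
r0: callee-saved, written=True
r1: caller-saved, written=True
r2: caller-saved, written=False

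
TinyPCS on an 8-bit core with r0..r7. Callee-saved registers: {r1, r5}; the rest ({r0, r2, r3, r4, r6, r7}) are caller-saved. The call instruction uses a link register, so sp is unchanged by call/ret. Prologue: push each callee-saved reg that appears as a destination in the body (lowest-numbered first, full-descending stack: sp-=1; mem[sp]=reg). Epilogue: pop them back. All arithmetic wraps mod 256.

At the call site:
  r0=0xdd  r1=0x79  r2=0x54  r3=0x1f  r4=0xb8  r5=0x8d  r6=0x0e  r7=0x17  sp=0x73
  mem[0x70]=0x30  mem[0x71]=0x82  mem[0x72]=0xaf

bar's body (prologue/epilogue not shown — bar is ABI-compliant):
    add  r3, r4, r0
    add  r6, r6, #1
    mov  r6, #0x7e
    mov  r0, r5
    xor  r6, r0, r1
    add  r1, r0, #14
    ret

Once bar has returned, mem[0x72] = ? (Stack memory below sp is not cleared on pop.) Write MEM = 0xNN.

MEM = 0x79

prologue: push r1 → mem[0x72]=0x79, sp=0x72
body[0] add  r3, r4, r0 → r3=0x95
body[1] add  r6, r6, #1 → r6=0x0f
body[2] mov  r6, #0x7e → r6=0x7e
body[3] mov  r0, r5 → r0=0x8d
body[4] xor  r6, r0, r1 → r6=0xf4
body[5] add  r1, r0, #14 → r1=0x9b
epilogue: pop r1=0x79, sp=0x73
prologue pushed ['r1'] at ['0x72']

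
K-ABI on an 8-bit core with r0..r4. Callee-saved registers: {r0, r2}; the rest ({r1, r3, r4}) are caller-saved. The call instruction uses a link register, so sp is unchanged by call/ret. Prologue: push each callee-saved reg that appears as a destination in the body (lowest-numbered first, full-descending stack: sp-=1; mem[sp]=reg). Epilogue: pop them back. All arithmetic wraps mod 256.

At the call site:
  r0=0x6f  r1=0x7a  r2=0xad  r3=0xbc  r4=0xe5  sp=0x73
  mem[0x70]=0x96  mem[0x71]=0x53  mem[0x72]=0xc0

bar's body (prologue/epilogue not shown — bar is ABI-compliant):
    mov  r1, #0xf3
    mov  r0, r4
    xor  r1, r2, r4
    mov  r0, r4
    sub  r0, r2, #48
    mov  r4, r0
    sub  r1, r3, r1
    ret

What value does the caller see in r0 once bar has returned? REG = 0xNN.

REG = 0x6f

prologue: push r0 → mem[0x72]=0x6f, sp=0x72
body[0] mov  r1, #0xf3 → r1=0xf3
body[1] mov  r0, r4 → r0=0xe5
body[2] xor  r1, r2, r4 → r1=0x48
body[3] mov  r0, r4 → r0=0xe5
body[4] sub  r0, r2, #48 → r0=0x7d
body[5] mov  r4, r0 → r4=0x7d
body[6] sub  r1, r3, r1 → r1=0x74
epilogue: pop r0=0x6f, sp=0x73
r0 is callee-saved → restored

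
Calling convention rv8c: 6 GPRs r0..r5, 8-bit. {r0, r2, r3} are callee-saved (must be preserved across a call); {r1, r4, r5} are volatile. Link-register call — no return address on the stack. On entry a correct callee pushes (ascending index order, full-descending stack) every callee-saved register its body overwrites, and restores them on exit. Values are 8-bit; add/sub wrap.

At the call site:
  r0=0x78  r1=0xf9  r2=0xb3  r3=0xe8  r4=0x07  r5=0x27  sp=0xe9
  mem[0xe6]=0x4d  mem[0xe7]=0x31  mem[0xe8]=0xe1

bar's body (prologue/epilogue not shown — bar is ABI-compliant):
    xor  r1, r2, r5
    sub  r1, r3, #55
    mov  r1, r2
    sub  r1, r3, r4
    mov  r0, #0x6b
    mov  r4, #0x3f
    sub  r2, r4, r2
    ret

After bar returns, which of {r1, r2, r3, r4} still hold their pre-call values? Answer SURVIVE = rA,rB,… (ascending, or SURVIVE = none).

prologue: push r0 → mem[0xe8]=0x78, sp=0xe8
prologue: push r2 → mem[0xe7]=0xb3, sp=0xe7
body[0] xor  r1, r2, r5 → r1=0x94
body[1] sub  r1, r3, #55 → r1=0xb1
body[2] mov  r1, r2 → r1=0xb3
body[3] sub  r1, r3, r4 → r1=0xe1
body[4] mov  r0, #0x6b → r0=0x6b
body[5] mov  r4, #0x3f → r4=0x3f
body[6] sub  r2, r4, r2 → r2=0x8c
epilogue: pop r2=0xb3, sp=0xe8
epilogue: pop r0=0x78, sp=0xe9
r1: caller-saved, written=True
r2: callee-saved, written=True
r3: callee-saved, written=False
r4: caller-saved, written=True

SURVIVE = r2,r3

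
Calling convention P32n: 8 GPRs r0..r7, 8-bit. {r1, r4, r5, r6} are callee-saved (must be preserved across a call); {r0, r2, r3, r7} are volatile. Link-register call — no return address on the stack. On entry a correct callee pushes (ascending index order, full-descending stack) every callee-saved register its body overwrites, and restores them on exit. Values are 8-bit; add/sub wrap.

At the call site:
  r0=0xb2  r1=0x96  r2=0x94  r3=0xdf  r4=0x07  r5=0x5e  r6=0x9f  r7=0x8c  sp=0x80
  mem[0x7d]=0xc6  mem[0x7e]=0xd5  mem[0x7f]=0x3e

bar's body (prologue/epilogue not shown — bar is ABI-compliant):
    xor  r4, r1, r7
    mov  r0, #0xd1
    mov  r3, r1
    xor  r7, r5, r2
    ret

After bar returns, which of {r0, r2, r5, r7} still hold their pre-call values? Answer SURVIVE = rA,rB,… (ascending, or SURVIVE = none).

SURVIVE = r2,r5

prologue: push r4 -> mem[0x7f]=0x07, sp=0x7f
body[0] xor  r4, r1, r7 -> r4=0x1a
body[1] mov  r0, #0xd1 -> r0=0xd1
body[2] mov  r3, r1 -> r3=0x96
body[3] xor  r7, r5, r2 -> r7=0xca
epilogue: pop r4=0x07, sp=0x80
r0: caller-saved, written=True
r2: caller-saved, written=False
r5: callee-saved, written=False
r7: caller-saved, written=True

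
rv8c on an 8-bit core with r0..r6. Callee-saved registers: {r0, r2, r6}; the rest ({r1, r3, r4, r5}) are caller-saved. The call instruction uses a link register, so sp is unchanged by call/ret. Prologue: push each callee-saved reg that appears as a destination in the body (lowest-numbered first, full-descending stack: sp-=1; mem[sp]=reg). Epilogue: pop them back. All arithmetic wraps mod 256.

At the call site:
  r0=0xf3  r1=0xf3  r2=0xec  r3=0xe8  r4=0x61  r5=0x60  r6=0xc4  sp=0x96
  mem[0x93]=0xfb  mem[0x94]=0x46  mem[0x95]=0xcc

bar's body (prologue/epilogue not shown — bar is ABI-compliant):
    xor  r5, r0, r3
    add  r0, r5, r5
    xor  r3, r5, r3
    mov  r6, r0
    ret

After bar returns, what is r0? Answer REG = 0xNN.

prologue: push r0 → mem[0x95]=0xf3, sp=0x95
prologue: push r6 → mem[0x94]=0xc4, sp=0x94
body[0] xor  r5, r0, r3 → r5=0x1b
body[1] add  r0, r5, r5 → r0=0x36
body[2] xor  r3, r5, r3 → r3=0xf3
body[3] mov  r6, r0 → r6=0x36
epilogue: pop r6=0xc4, sp=0x95
epilogue: pop r0=0xf3, sp=0x96
r0 is callee-saved → restored

REG = 0xf3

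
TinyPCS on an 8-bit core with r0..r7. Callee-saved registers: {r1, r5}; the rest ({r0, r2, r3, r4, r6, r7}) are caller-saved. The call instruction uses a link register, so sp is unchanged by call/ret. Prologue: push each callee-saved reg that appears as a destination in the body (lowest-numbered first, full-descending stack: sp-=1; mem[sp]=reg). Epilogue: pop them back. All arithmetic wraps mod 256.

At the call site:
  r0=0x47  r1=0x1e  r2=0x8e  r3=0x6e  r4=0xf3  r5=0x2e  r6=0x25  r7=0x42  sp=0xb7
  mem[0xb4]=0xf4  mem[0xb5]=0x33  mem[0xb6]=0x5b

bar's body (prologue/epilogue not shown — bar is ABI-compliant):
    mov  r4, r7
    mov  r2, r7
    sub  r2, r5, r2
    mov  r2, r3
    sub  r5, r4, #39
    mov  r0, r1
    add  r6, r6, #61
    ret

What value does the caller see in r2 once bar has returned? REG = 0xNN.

prologue: push r5 → mem[0xb6]=0x2e, sp=0xb6
body[0] mov  r4, r7 → r4=0x42
body[1] mov  r2, r7 → r2=0x42
body[2] sub  r2, r5, r2 → r2=0xec
body[3] mov  r2, r3 → r2=0x6e
body[4] sub  r5, r4, #39 → r5=0x1b
body[5] mov  r0, r1 → r0=0x1e
body[6] add  r6, r6, #61 → r6=0x62
epilogue: pop r5=0x2e, sp=0xb7
r2 is caller-saved → body value

REG = 0x6e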